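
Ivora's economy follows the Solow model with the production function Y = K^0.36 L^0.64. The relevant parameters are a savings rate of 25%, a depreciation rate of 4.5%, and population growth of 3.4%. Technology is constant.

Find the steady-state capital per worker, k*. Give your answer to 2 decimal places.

Steady state requires s·f(k) = (n + δ)·k, i.e. s·k^α = (n + δ)·k.
Dividing both sides by k: k^(1−α) = s / (n + δ).
k^0.64 = 0.25 / (0.034 + 0.045) = 0.25 / 0.079 = 3.1646
k* = 3.1646^(1/0.64) ≈ 6.0499

k* = 6.05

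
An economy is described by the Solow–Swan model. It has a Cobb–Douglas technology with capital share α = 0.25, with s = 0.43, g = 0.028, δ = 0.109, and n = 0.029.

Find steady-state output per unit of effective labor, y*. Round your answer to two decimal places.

Steady state requires s·f(k) = (n + g + δ)·k, i.e. s·k^α = (n + g + δ)·k.
Rearranging, k^(1−α) = s / (n + g + δ).
k^0.75 = 0.43 / (0.029 + 0.028 + 0.109) = 0.43 / 0.166 = 2.5904
k* = 2.5904^(1/0.75) ≈ 3.5576
y* = (k*)^α = 3.5576^0.25 ≈ 1.3734

y* ≈ 1.37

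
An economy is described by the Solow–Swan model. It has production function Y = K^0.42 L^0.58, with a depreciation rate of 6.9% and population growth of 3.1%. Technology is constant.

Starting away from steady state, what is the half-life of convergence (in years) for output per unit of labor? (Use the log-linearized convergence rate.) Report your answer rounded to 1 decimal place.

Near the steady state the convergence rate is λ = (1 − α)(n + δ).
λ = (1 − 0.42) × 0.100 = 0.58 × 0.100 = 0.0580
Half-life = ln 2 / λ = 0.6931 / 0.0580 ≈ 11.95 years

half-life ≈ 12.0 years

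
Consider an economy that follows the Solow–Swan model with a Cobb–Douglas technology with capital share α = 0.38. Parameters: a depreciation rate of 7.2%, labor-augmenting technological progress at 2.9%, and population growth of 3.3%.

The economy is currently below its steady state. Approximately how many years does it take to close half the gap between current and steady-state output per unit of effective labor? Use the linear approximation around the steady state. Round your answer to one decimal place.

Near the steady state the convergence rate is λ = (1 − α)(n + g + δ).
λ = (1 − 0.38) × 0.134 = 0.62 × 0.134 = 0.08308
Half-life = ln 2 / λ = 0.6931 / 0.08308 ≈ 8.34 years

half-life ≈ 8.3 years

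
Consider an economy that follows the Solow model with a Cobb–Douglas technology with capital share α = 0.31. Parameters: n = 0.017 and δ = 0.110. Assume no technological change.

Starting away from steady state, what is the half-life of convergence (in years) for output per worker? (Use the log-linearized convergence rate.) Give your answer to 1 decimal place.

Near the steady state the convergence rate is λ = (1 − α)(n + δ).
λ = (1 − 0.31) × 0.127 = 0.69 × 0.127 = 0.08763
Half-life = ln 2 / λ = 0.6931 / 0.08763 ≈ 7.91 years

t_½ ≈ 7.9 years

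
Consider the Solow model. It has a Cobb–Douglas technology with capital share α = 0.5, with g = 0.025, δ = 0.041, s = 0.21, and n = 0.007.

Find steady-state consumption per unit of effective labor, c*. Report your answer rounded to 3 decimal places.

In steady state, investment equals break-even investment: s·k^α = (n + g + δ)·k.
Rearranging, k^(1−α) = s / (n + g + δ).
k^0.5 = 0.21 / (0.007 + 0.025 + 0.041) = 0.21 / 0.073 = 2.8767
k* = 2.8767^(1/0.5) ≈ 8.2754
y* = (k*)^α = 8.2754^0.5 ≈ 2.8767
c* = (1 − s)·y* = (1 − 0.21) × 2.8767 ≈ 2.2726

c* = 2.273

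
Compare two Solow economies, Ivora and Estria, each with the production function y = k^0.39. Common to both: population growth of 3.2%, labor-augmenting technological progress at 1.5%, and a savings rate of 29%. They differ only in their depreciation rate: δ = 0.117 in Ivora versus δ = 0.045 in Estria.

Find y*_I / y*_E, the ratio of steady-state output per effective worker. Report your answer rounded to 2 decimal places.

y*_I / y*_E ≈ 0.69

Steady-state y* = [s/(n + g + δ)]^(α/(1−α)), so the ratio is [ (s_I/(n + g + δ)_I) / (s_E/(n + g + δ)_E) ]^0.6393.
s_I/(n + g + δ)_I = 0.29/0.164 = 1.7683; s_E/(n + g + δ)_E = 0.29/0.092 = 3.1522.
Ratio = (1.7683/3.1522)^0.6393 = 0.5610^0.6393 ≈ 0.6911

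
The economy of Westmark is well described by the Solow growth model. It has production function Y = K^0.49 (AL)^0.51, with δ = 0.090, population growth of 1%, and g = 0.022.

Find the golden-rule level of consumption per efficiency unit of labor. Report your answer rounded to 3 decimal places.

At the golden rule, f'(k) = n + g + δ, so α·k^(α−1) = n + g + δ and k_gold = (α/(n + g + δ))^(1/(1−α)).
k_gold = (0.49/0.122)^(1/0.51) = 4.0164^1.9608 ≈ 15.2758
c_gold = f(k_gold) − (n + g + δ)·k_gold = 3.8033 − 0.122×15.2758 ≈ 1.9397

c_gold ≈ 1.940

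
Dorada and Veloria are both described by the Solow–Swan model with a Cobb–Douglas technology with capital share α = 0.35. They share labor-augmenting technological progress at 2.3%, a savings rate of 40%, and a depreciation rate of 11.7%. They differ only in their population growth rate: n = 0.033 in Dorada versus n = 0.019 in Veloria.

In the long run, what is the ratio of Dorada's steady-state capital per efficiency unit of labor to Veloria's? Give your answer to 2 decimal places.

Steady-state k* = [s/(n + g + δ)]^(1/(1−α)), so the ratio is [ (s_D/(n + g + δ)_D) / (s_V/(n + g + δ)_V) ]^1.5385.
s_D/(n + g + δ)_D = 0.40/0.173 = 2.3121; s_V/(n + g + δ)_V = 0.40/0.159 = 2.5157.
Ratio = (2.3121/2.5157)^1.5385 = 0.9191^1.5385 ≈ 0.8783

k*_D / k*_V ≈ 0.88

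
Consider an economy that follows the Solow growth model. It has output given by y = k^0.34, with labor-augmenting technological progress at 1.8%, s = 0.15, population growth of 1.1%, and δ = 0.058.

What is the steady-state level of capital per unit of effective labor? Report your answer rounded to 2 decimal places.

Steady state requires s·f(k) = (n + g + δ)·k, i.e. s·k^α = (n + g + δ)·k.
Dividing both sides by k: k^(1−α) = s / (n + g + δ).
k^0.66 = 0.15 / (0.011 + 0.018 + 0.058) = 0.15 / 0.087 = 1.7241
k* = 1.7241^(1/0.66) ≈ 2.2826

k* ≈ 2.28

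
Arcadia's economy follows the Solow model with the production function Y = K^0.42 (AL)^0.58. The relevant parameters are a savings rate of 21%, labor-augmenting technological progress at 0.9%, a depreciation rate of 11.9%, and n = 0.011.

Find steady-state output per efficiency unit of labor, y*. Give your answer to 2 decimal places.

At the steady state, Δk = 0, so s·k^α = (n + g + δ)·k.
Rearranging, k^(1−α) = s / (n + g + δ).
k^0.58 = 0.21 / (0.011 + 0.009 + 0.119) = 0.21 / 0.139 = 1.5108
k* = 1.5108^(1/0.58) ≈ 2.0369
y* = (k*)^α = 2.0369^0.42 ≈ 1.3482

y* = 1.35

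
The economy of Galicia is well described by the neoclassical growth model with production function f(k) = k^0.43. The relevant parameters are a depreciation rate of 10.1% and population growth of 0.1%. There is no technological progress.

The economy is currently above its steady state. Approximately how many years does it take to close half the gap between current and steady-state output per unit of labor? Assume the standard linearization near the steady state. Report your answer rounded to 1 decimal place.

Near the steady state the convergence rate is λ = (1 − α)(n + δ).
λ = (1 − 0.43) × 0.102 = 0.57 × 0.102 = 0.05814
Half-life = ln 2 / λ = 0.6931 / 0.05814 ≈ 11.92 years

about 11.9 years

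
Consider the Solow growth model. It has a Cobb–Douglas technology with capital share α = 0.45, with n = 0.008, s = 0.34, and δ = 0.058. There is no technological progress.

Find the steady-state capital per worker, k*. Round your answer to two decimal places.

k* = 19.70

Steady state requires s·f(k) = (n + δ)·k, i.e. s·k^α = (n + δ)·k.
Rearranging, k^(1−α) = s / (n + δ).
k^0.55 = 0.34 / (0.008 + 0.058) = 0.34 / 0.066 = 5.1515
k* = 5.1515^(1/0.55) ≈ 19.6981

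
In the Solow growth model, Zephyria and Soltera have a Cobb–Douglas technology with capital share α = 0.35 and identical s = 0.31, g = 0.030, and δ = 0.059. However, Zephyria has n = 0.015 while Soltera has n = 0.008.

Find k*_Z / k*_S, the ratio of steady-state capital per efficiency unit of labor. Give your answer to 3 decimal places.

k*_Z / k*_S ≈ 0.898

Steady-state k* = [s/(n + g + δ)]^(1/(1−α)), so the ratio is [ (s_Z/(n + g + δ)_Z) / (s_S/(n + g + δ)_S) ]^1.5385.
s_Z/(n + g + δ)_Z = 0.31/0.104 = 2.9808; s_S/(n + g + δ)_S = 0.31/0.097 = 3.1959.
Ratio = (2.9808/3.1959)^1.5385 = 0.9327^1.5385 ≈ 0.8984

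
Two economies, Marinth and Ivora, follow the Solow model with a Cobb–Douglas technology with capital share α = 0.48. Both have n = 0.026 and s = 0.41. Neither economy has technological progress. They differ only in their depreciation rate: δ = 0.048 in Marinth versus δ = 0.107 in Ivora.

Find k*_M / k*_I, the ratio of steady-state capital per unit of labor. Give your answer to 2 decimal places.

Steady-state k* = [s/(n + δ)]^(1/(1−α)), so the ratio is [ (s_M/(n + δ)_M) / (s_I/(n + δ)_I) ]^1.9231.
s_M/(n + δ)_M = 0.41/0.074 = 5.5405; s_I/(n + δ)_I = 0.41/0.133 = 3.0827.
Ratio = (5.5405/3.0827)^1.9231 = 1.7973^1.9231 ≈ 3.0879

k*_M / k*_I ≈ 3.09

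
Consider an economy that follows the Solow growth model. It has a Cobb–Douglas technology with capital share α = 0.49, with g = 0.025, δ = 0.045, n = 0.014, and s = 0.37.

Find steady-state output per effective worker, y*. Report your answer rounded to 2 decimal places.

y* ≈ 4.16

At the steady state, Δk = 0, so s·k^α = (n + g + δ)·k.
Dividing both sides by k: k^(1−α) = s / (n + g + δ).
k^0.51 = 0.37 / (0.014 + 0.025 + 0.045) = 0.37 / 0.084 = 4.4048
k* = 4.4048^(1/0.51) ≈ 18.3063
y* = (k*)^α = 18.3063^0.49 ≈ 4.1560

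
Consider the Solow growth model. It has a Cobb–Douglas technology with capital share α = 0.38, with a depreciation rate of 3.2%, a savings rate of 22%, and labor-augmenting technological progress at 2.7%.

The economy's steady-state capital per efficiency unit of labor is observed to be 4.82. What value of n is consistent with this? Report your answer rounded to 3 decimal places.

n ≈ 0.024

In steady state, investment equals break-even investment: s·k^α = (n + g + δ)·k.
So s / (n + g + δ) = (k*)^(1−α) = 4.82^0.62 = 2.6515.
Therefore n + g + δ = s / 2.6515 = 0.22 / 2.6515 = 0.0830, so n = 0.0830 − 0.059 = 0.0240.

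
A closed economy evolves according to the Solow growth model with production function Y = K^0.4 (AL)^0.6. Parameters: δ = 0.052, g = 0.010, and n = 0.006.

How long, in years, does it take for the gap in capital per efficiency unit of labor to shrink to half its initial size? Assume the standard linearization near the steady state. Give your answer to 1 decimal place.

t_½ ≈ 17.0 years

Near the steady state the convergence rate is λ = (1 − α)(n + g + δ).
λ = (1 − 0.4) × 0.068 = 0.6 × 0.068 = 0.0408
Half-life = ln 2 / λ = 0.6931 / 0.0408 ≈ 16.99 years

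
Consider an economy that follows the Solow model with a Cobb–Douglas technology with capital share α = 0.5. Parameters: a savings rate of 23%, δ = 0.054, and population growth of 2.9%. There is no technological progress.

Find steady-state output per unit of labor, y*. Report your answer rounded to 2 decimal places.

At the steady state, Δk = 0, so s·k^α = (n + δ)·k.
Dividing both sides by k: k^(1−α) = s / (n + δ).
k^0.5 = 0.23 / (0.029 + 0.054) = 0.23 / 0.083 = 2.7711
k* = 2.7711^(1/0.5) ≈ 7.6790
y* = (k*)^α = 7.6790^0.5 ≈ 2.7711

y* ≈ 2.77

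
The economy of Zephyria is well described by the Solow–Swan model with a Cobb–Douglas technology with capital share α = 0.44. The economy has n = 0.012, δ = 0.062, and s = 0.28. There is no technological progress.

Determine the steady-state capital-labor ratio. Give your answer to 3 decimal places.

In steady state, investment equals break-even investment: s·k^α = (n + δ)·k.
Dividing both sides by k: k^(1−α) = s / (n + δ).
k^0.56 = 0.28 / (0.012 + 0.062) = 0.28 / 0.074 = 3.7838
k* = 3.7838^(1/0.56) ≈ 10.7650

k* ≈ 10.765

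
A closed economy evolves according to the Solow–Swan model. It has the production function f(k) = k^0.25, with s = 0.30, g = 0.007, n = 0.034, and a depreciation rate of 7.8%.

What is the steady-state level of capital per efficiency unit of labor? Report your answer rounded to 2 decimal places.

At the steady state, Δk = 0, so s·k^α = (n + g + δ)·k.
Dividing both sides by k: k^(1−α) = s / (n + g + δ).
k^0.75 = 0.30 / (0.034 + 0.007 + 0.078) = 0.30 / 0.119 = 2.5210
k* = 2.5210^(1/0.75) ≈ 3.4311

k* = 3.43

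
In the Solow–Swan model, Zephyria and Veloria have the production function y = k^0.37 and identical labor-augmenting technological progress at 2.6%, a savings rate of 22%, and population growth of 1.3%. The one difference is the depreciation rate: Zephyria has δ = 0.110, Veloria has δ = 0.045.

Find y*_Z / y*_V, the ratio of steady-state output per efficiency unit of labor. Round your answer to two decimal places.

ratio ≈ 0.71

Steady-state y* = [s/(n + g + δ)]^(α/(1−α)), so the ratio is [ (s_Z/(n + g + δ)_Z) / (s_V/(n + g + δ)_V) ]^0.5873.
s_Z/(n + g + δ)_Z = 0.22/0.149 = 1.4765; s_V/(n + g + δ)_V = 0.22/0.084 = 2.6190.
Ratio = (1.4765/2.6190)^0.5873 = 0.5638^0.5873 ≈ 0.7142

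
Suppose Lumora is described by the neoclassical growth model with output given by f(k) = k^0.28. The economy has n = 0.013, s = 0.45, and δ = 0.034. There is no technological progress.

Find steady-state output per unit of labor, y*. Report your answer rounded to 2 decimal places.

y* = 2.41

In steady state, investment equals break-even investment: s·k^α = (n + δ)·k.
Rearranging, k^(1−α) = s / (n + δ).
k^0.72 = 0.45 / (0.013 + 0.034) = 0.45 / 0.047 = 9.5745
k* = 9.5745^(1/0.72) ≈ 23.0495
y* = (k*)^α = 23.0495^0.28 ≈ 2.4074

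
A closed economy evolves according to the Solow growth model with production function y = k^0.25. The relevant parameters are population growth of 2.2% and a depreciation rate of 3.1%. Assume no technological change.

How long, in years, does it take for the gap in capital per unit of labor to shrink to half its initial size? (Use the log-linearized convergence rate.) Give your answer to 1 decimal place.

t_½ ≈ 17.4 years

Near the steady state the convergence rate is λ = (1 − α)(n + δ).
λ = (1 − 0.25) × 0.053 = 0.75 × 0.053 = 0.03975
Half-life = ln 2 / λ = 0.6931 / 0.03975 ≈ 17.44 years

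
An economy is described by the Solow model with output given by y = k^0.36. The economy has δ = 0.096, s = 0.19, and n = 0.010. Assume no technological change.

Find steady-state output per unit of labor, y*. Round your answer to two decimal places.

Steady state requires s·f(k) = (n + δ)·k, i.e. s·k^α = (n + δ)·k.
Rearranging, k^(1−α) = s / (n + δ).
k^0.64 = 0.19 / (0.010 + 0.096) = 0.19 / 0.106 = 1.7925
k* = 1.7925^(1/0.64) ≈ 2.4890
y* = (k*)^α = 2.4890^0.36 ≈ 1.3886

y* = 1.39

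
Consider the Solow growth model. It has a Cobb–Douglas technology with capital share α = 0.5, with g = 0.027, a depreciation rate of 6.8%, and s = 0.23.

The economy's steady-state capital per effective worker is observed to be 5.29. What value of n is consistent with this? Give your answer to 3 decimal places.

In steady state, investment equals break-even investment: s·k^α = (n + g + δ)·k.
So s / (n + g + δ) = (k*)^(1−α) = 5.29^0.5 = 2.3000.
Therefore n + g + δ = s / 2.3000 = 0.23 / 2.3000 = 0.1000, so n = 0.1000 − 0.095 = 0.0050.

n ≈ 0.005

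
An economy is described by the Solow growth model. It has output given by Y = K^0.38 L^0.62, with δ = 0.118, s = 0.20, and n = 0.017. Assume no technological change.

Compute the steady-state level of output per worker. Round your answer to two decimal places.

Steady state requires s·f(k) = (n + δ)·k, i.e. s·k^α = (n + δ)·k.
Rearranging, k^(1−α) = s / (n + δ).
k^0.62 = 0.20 / (0.017 + 0.118) = 0.20 / 0.135 = 1.4815
k* = 1.4815^(1/0.62) ≈ 1.8851
y* = (k*)^α = 1.8851^0.38 ≈ 1.2724

y* = 1.27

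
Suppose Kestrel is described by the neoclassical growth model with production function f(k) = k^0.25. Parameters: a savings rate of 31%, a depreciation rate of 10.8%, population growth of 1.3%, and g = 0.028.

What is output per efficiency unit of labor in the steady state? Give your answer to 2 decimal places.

Steady state requires s·f(k) = (n + g + δ)·k, i.e. s·k^α = (n + g + δ)·k.
Dividing both sides by k: k^(1−α) = s / (n + g + δ).
k^0.75 = 0.31 / (0.013 + 0.028 + 0.108) = 0.31 / 0.149 = 2.0805
k* = 2.0805^(1/0.75) ≈ 2.6560
y* = (k*)^α = 2.6560^0.25 ≈ 1.2766

y* = 1.28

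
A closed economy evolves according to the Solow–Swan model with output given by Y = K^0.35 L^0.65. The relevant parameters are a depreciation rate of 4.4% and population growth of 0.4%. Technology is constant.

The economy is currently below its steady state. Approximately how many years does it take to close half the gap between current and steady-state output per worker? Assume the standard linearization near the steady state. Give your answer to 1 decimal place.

Near the steady state the convergence rate is λ = (1 − α)(n + δ).
λ = (1 − 0.35) × 0.048 = 0.65 × 0.048 = 0.0312
Half-life = ln 2 / λ = 0.6931 / 0.0312 ≈ 22.21 years

about 22.2 years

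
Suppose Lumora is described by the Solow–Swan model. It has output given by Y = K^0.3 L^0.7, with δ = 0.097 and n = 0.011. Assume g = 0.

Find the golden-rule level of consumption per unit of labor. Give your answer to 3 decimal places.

c_gold ≈ 1.085

At the golden rule, f'(k) = n + δ, so α·k^(α−1) = n + δ and k_gold = (α/(n + δ))^(1/(1−α)).
k_gold = (0.3/0.108)^(1/0.7) = 2.7778^1.4286 ≈ 4.3040
c_gold = f(k_gold) − (n + δ)·k_gold = 1.5494 − 0.108×4.3040 ≈ 1.0846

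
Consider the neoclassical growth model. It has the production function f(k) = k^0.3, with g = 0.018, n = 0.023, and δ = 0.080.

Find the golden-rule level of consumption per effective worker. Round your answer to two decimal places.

c_gold ≈ 1.03

At the golden rule, f'(k) = n + g + δ, so α·k^(α−1) = n + g + δ and k_gold = (α/(n + g + δ))^(1/(1−α)).
k_gold = (0.3/0.121)^(1/0.7) = 2.4793^1.4286 ≈ 3.6588
c_gold = f(k_gold) − (n + g + δ)·k_gold = 1.4757 − 0.121×3.6588 ≈ 1.0330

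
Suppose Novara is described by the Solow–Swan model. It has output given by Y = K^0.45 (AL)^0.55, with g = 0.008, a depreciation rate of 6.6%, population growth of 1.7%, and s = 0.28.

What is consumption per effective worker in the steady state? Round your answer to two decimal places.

Steady state requires s·f(k) = (n + g + δ)·k, i.e. s·k^α = (n + g + δ)·k.
Rearranging, k^(1−α) = s / (n + g + δ).
k^0.55 = 0.28 / (0.017 + 0.008 + 0.066) = 0.28 / 0.091 = 3.0769
k* = 3.0769^(1/0.55) ≈ 7.7175
y* = (k*)^α = 7.7175^0.45 ≈ 2.5082
c* = (1 − s)·y* = (1 − 0.28) × 2.5082 ≈ 1.8059

c* = 1.81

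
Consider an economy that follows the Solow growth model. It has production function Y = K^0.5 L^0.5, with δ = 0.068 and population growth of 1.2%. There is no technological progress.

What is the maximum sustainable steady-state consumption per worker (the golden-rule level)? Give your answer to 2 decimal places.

c_gold ≈ 3.13

At the golden rule, f'(k) = n + δ, so α·k^(α−1) = n + δ and k_gold = (α/(n + δ))^(1/(1−α)).
k_gold = (0.5/0.080)^(1/0.5) = 6.2500^2 ≈ 39.0625
c_gold = f(k_gold) − (n + δ)·k_gold = 6.2500 − 0.080×39.0625 ≈ 3.1250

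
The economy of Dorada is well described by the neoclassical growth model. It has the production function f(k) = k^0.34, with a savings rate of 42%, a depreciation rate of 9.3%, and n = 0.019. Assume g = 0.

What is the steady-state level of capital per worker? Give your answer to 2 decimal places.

k* ≈ 7.41

In steady state, investment equals break-even investment: s·k^α = (n + δ)·k.
Rearranging, k^(1−α) = s / (n + δ).
k^0.66 = 0.42 / (0.019 + 0.093) = 0.42 / 0.112 = 3.7500
k* = 3.7500^(1/0.66) ≈ 7.4087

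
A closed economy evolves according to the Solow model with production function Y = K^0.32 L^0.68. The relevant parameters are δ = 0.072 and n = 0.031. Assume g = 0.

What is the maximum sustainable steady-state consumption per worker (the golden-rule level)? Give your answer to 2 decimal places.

c_gold ≈ 1.16

At the golden rule, f'(k) = n + δ, so α·k^(α−1) = n + δ and k_gold = (α/(n + δ))^(1/(1−α)).
k_gold = (0.32/0.103)^(1/0.68) = 3.1068^1.4706 ≈ 5.2966
c_gold = f(k_gold) − (n + δ)·k_gold = 1.7048 − 0.103×5.2966 ≈ 1.1593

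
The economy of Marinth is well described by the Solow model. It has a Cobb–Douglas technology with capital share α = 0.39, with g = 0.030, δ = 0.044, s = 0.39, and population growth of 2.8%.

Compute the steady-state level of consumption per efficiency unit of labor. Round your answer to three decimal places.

c* = 1.438

At the steady state, Δk = 0, so s·k^α = (n + g + δ)·k.
Rearranging, k^(1−α) = s / (n + g + δ).
k^0.61 = 0.39 / (0.028 + 0.030 + 0.044) = 0.39 / 0.102 = 3.8235
k* = 3.8235^(1/0.61) ≈ 9.0127
y* = (k*)^α = 9.0127^0.39 ≈ 2.3572
c* = (1 − s)·y* = (1 − 0.39) × 2.3572 ≈ 1.4379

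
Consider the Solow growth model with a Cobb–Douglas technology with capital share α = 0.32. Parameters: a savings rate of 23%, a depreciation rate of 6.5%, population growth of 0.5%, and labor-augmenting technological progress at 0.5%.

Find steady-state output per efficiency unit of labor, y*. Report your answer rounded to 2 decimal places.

y* ≈ 1.69

Steady state requires s·f(k) = (n + g + δ)·k, i.e. s·k^α = (n + g + δ)·k.
Dividing both sides by k: k^(1−α) = s / (n + g + δ).
k^0.68 = 0.23 / (0.005 + 0.005 + 0.065) = 0.23 / 0.075 = 3.0667
k* = 3.0667^(1/0.68) ≈ 5.1963
y* = (k*)^α = 5.1963^0.32 ≈ 1.6944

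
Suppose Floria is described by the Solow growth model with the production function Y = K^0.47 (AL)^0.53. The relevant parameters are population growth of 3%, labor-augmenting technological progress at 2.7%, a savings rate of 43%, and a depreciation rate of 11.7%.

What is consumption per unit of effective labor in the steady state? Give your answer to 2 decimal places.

c* = 1.27

In steady state, investment equals break-even investment: s·k^α = (n + g + δ)·k.
Rearranging, k^(1−α) = s / (n + g + δ).
k^0.53 = 0.43 / (0.030 + 0.027 + 0.117) = 0.43 / 0.174 = 2.4713
k* = 2.4713^(1/0.53) ≈ 5.5128
y* = (k*)^α = 5.5128^0.47 ≈ 2.2307
c* = (1 − s)·y* = (1 − 0.43) × 2.2307 ≈ 1.2715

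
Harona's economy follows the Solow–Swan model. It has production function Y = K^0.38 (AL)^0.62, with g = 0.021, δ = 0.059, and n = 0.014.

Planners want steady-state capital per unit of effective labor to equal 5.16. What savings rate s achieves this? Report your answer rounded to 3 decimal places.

s ≈ 0.260

At the steady state, Δk = 0, so s·k^α = (n + g + δ)·k.
So s / (n + g + δ) = (k*)^(1−α) = 5.16^0.62 = 2.7659.
Therefore s = 2.7659 × (n + g + δ) = 2.7659 × 0.094 = 0.2600.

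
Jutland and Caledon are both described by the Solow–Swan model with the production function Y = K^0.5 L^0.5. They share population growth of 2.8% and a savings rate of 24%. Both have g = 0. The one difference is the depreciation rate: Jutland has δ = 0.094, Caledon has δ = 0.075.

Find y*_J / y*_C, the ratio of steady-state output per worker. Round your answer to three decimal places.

Steady-state y* = [s/(n + δ)]^(α/(1−α)), so the ratio is [ (s_J/(n + δ)_J) / (s_C/(n + δ)_C) ]^1.
s_J/(n + δ)_J = 0.24/0.122 = 1.9672; s_C/(n + δ)_C = 0.24/0.103 = 2.3301.
Ratio = (1.9672/2.3301)^1 = 0.8443^1 ≈ 0.8443

ratio ≈ 0.844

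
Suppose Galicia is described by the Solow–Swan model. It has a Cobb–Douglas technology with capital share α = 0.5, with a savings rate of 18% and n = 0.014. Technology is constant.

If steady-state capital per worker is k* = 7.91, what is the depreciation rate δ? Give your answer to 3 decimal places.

In steady state, investment equals break-even investment: s·k^α = (n + δ)·k.
So s / (n + δ) = (k*)^(1−α) = 7.91^0.5 = 2.8125.
Therefore n + δ = s / 2.8125 = 0.18 / 2.8125 = 0.0640, so δ = 0.0640 − 0.014 = 0.0500.

δ ≈ 0.050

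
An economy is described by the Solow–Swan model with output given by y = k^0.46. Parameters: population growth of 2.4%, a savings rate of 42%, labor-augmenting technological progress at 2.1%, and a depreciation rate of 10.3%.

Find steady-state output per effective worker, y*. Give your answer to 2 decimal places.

In steady state, investment equals break-even investment: s·k^α = (n + g + δ)·k.
Rearranging, k^(1−α) = s / (n + g + δ).
k^0.54 = 0.42 / (0.024 + 0.021 + 0.103) = 0.42 / 0.148 = 2.8378
k* = 2.8378^(1/0.54) ≈ 6.9001
y* = (k*)^α = 6.9001^0.46 ≈ 2.4315

y* = 2.43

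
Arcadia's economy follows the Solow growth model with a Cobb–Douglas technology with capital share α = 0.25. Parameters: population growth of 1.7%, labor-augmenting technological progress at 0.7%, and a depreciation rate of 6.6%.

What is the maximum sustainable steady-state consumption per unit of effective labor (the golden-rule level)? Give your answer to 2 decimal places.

c_gold ≈ 1.05

At the golden rule, f'(k) = n + g + δ, so α·k^(α−1) = n + g + δ and k_gold = (α/(n + g + δ))^(1/(1−α)).
k_gold = (0.25/0.090)^(1/0.75) = 2.7778^1.3333 ≈ 3.9047
c_gold = f(k_gold) − (n + g + δ)·k_gold = 1.4057 − 0.090×3.9047 ≈ 1.0543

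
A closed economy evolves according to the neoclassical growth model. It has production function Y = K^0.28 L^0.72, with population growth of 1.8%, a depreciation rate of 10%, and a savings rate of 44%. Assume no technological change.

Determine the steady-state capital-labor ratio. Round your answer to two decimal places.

At the steady state, Δk = 0, so s·k^α = (n + δ)·k.
Rearranging, k^(1−α) = s / (n + δ).
k^0.72 = 0.44 / (0.018 + 0.100) = 0.44 / 0.118 = 3.7288
k* = 3.7288^(1/0.72) ≈ 6.2208

k* = 6.22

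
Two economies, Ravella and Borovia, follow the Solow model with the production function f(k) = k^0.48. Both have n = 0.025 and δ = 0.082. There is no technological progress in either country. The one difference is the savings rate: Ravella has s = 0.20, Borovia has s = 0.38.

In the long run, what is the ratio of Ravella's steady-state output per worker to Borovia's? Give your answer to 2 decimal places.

y*_R / y*_B ≈ 0.55

Steady-state y* = [s/(n + δ)]^(α/(1−α)), so the ratio is [ (s_R/(n + δ)_R) / (s_B/(n + δ)_B) ]^0.9231.
s_R/(n + δ)_R = 0.20/0.107 = 1.8692; s_B/(n + δ)_B = 0.38/0.107 = 3.5514.
Ratio = (1.8692/3.5514)^0.9231 = 0.5263^0.9231 ≈ 0.5529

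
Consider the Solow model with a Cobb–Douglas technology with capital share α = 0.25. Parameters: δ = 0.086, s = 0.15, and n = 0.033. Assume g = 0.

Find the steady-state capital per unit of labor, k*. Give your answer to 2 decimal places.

k* ≈ 1.36

Steady state requires s·f(k) = (n + δ)·k, i.e. s·k^α = (n + δ)·k.
Rearranging, k^(1−α) = s / (n + δ).
k^0.75 = 0.15 / (0.033 + 0.086) = 0.15 / 0.119 = 1.2605
k* = 1.2605^(1/0.75) ≈ 1.3616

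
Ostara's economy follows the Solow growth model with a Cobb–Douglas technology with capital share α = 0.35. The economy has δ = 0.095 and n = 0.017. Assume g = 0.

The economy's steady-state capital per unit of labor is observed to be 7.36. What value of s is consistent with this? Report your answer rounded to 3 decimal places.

s ≈ 0.410

Steady state requires s·f(k) = (n + δ)·k, i.e. s·k^α = (n + δ)·k.
So s / (n + δ) = (k*)^(1−α) = 7.36^0.65 = 3.6599.
Therefore s = 3.6599 × (n + δ) = 3.6599 × 0.112 = 0.4099.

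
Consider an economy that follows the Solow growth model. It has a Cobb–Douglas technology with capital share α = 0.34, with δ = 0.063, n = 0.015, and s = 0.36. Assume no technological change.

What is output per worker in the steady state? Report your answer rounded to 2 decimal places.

y* ≈ 2.20

At the steady state, Δk = 0, so s·k^α = (n + δ)·k.
Rearranging, k^(1−α) = s / (n + δ).
k^0.66 = 0.36 / (0.015 + 0.063) = 0.36 / 0.078 = 4.6154
k* = 4.6154^(1/0.66) ≈ 10.1479
y* = (k*)^α = 10.1479^0.34 ≈ 2.1987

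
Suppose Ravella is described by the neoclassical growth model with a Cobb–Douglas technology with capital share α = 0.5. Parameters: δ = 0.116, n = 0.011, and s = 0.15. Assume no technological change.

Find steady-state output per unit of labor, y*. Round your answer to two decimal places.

Steady state requires s·f(k) = (n + δ)·k, i.e. s·k^α = (n + δ)·k.
Rearranging, k^(1−α) = s / (n + δ).
k^0.5 = 0.15 / (0.011 + 0.116) = 0.15 / 0.127 = 1.1811
k* = 1.1811^(1/0.5) ≈ 1.3950
y* = (k*)^α = 1.3950^0.5 ≈ 1.1811

y* = 1.18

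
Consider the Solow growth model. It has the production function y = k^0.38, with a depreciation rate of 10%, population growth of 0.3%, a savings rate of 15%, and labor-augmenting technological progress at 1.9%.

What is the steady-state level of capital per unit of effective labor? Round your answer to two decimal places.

In steady state, investment equals break-even investment: s·k^α = (n + g + δ)·k.
Dividing both sides by k: k^(1−α) = s / (n + g + δ).
k^0.62 = 0.15 / (0.003 + 0.019 + 0.100) = 0.15 / 0.122 = 1.2295
k* = 1.2295^(1/0.62) ≈ 1.3955

k* ≈ 1.40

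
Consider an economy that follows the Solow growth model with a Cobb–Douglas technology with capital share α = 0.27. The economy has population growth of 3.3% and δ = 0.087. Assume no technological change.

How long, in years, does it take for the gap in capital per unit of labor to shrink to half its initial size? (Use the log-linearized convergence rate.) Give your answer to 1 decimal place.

half-life ≈ 7.9 years

Near the steady state the convergence rate is λ = (1 − α)(n + δ).
λ = (1 − 0.27) × 0.120 = 0.73 × 0.120 = 0.0876
Half-life = ln 2 / λ = 0.6931 / 0.0876 ≈ 7.91 years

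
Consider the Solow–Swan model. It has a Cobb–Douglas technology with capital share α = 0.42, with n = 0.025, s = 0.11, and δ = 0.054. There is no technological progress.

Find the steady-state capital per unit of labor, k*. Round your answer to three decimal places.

k* = 1.770

Steady state requires s·f(k) = (n + δ)·k, i.e. s·k^α = (n + δ)·k.
Rearranging, k^(1−α) = s / (n + δ).
k^0.58 = 0.11 / (0.025 + 0.054) = 0.11 / 0.079 = 1.3924
k* = 1.3924^(1/0.58) ≈ 1.7696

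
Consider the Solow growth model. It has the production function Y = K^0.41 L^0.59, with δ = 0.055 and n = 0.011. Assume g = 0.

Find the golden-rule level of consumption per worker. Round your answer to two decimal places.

At the golden rule, f'(k) = n + δ, so α·k^(α−1) = n + δ and k_gold = (α/(n + δ))^(1/(1−α)).
k_gold = (0.41/0.066)^(1/0.59) = 6.2121^1.6949 ≈ 22.1034
c_gold = f(k_gold) − (n + δ)·k_gold = 3.5582 − 0.066×22.1034 ≈ 2.0994

c_gold ≈ 2.10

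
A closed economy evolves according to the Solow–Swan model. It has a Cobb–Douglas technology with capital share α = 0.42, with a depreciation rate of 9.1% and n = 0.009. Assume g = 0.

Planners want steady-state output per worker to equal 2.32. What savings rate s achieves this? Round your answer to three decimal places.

Steady state requires s·f(k) = (n + δ)·k, i.e. s·k^α = (n + δ)·k.
Since y* = [s/(n + δ)]^(α/(1−α)), we have s/(n + δ) = (y*)^((1−α)/α) = 2.32^1.381 = 3.1970.
Therefore s = 3.1970 × (n + δ) = 3.1970 × 0.100 = 0.3197.

s ≈ 0.320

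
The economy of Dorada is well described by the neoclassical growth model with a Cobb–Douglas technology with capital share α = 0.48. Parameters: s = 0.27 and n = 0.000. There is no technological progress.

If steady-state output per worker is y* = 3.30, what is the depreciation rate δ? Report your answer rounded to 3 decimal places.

δ ≈ 0.074

At the steady state, Δk = 0, so s·k^α = (n + δ)·k.
Since y* = [s/(n + δ)]^(α/(1−α)), we have s/(n + δ) = (y*)^((1−α)/α) = 3.30^1.0833 = 3.6451.
Therefore n + δ = s / 3.6451 = 0.27 / 3.6451 = 0.0741, so δ = 0.0741 − 0.000 = 0.0741.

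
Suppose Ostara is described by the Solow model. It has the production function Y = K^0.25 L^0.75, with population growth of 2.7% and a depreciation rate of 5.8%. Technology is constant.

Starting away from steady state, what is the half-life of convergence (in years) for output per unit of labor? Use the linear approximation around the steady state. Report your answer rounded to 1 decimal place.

about 10.9 years

Near the steady state the convergence rate is λ = (1 − α)(n + δ).
λ = (1 − 0.25) × 0.085 = 0.75 × 0.085 = 0.06375
Half-life = ln 2 / λ = 0.6931 / 0.06375 ≈ 10.87 years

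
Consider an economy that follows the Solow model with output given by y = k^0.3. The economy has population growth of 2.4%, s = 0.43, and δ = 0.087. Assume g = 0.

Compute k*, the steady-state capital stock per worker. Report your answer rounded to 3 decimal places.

k* ≈ 6.922

In steady state, investment equals break-even investment: s·k^α = (n + δ)·k.
Dividing both sides by k: k^(1−α) = s / (n + δ).
k^0.7 = 0.43 / (0.024 + 0.087) = 0.43 / 0.111 = 3.8739
k* = 3.8739^(1/0.7) ≈ 6.9217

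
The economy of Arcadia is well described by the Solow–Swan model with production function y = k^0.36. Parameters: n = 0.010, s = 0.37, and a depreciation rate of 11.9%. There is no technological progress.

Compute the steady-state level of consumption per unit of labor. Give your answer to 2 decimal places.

Steady state requires s·f(k) = (n + δ)·k, i.e. s·k^α = (n + δ)·k.
Rearranging, k^(1−α) = s / (n + δ).
k^0.64 = 0.37 / (0.010 + 0.119) = 0.37 / 0.129 = 2.8682
k* = 2.8682^(1/0.64) ≈ 5.1882
y* = (k*)^α = 5.1882^0.36 ≈ 1.8089
c* = (1 − s)·y* = (1 − 0.37) × 1.8089 ≈ 1.1396

c* = 1.14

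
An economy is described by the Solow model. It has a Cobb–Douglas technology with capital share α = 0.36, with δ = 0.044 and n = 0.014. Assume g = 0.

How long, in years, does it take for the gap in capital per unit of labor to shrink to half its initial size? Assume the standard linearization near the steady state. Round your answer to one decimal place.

t_½ ≈ 18.7 years

Near the steady state the convergence rate is λ = (1 − α)(n + δ).
λ = (1 − 0.36) × 0.058 = 0.64 × 0.058 = 0.03712
Half-life = ln 2 / λ = 0.6931 / 0.03712 ≈ 18.67 years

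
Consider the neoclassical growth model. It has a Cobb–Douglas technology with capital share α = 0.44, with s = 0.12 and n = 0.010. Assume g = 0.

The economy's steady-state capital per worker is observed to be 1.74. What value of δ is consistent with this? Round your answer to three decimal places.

δ ≈ 0.078

In steady state, investment equals break-even investment: s·k^α = (n + δ)·k.
So s / (n + δ) = (k*)^(1−α) = 1.74^0.56 = 1.3637.
Therefore n + δ = s / 1.3637 = 0.12 / 1.3637 = 0.0880, so δ = 0.0880 − 0.010 = 0.0780.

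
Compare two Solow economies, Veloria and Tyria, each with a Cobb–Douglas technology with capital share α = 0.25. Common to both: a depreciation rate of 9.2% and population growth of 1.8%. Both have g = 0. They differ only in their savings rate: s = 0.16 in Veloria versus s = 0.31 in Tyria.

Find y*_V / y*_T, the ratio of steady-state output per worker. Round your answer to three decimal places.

y*_V / y*_T ≈ 0.802

Steady-state y* = [s/(n + δ)]^(α/(1−α)), so the ratio is [ (s_V/(n + δ)_V) / (s_T/(n + δ)_T) ]^0.3333.
s_V/(n + δ)_V = 0.16/0.110 = 1.4545; s_T/(n + δ)_T = 0.31/0.110 = 2.8182.
Ratio = (1.4545/2.8182)^0.3333 = 0.5161^0.3333 ≈ 0.8021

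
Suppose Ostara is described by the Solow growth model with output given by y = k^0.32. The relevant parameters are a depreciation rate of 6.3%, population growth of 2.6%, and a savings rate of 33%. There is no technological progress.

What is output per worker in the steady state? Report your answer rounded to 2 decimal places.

Steady state requires s·f(k) = (n + δ)·k, i.e. s·k^α = (n + δ)·k.
Dividing both sides by k: k^(1−α) = s / (n + δ).
k^0.68 = 0.33 / (0.026 + 0.063) = 0.33 / 0.089 = 3.7079
k* = 3.7079^(1/0.68) ≈ 6.8699
y* = (k*)^α = 6.8699^0.32 ≈ 1.8528

y* = 1.85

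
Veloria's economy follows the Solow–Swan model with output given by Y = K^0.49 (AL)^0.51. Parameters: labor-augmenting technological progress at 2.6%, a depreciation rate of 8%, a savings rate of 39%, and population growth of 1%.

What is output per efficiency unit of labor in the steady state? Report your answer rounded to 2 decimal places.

Steady state requires s·f(k) = (n + g + δ)·k, i.e. s·k^α = (n + g + δ)·k.
Rearranging, k^(1−α) = s / (n + g + δ).
k^0.51 = 0.39 / (0.010 + 0.026 + 0.080) = 0.39 / 0.116 = 3.3621
k* = 3.3621^(1/0.51) ≈ 10.7788
y* = (k*)^α = 10.7788^0.49 ≈ 3.2060

y* = 3.21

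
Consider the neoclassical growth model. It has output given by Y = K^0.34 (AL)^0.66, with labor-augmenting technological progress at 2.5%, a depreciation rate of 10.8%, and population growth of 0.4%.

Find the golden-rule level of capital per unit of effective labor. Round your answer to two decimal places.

k_gold ≈ 3.96

The golden rule sets f'(k) = n + g + δ, i.e. α·k^(α−1) = n + g + δ.
So k^(1−α) = α / (n + g + δ) = 0.34 / 0.137 = 2.4818.
k_gold = 2.4818^(1/0.66) ≈ 3.9640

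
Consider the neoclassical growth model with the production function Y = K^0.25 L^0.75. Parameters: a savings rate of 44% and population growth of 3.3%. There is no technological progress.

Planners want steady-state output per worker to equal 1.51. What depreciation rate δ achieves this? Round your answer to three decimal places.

In steady state, investment equals break-even investment: s·k^α = (n + δ)·k.
Since y* = [s/(n + δ)]^(α/(1−α)), we have s/(n + δ) = (y*)^((1−α)/α) = 1.51^3 = 3.4430.
Therefore n + δ = s / 3.4430 = 0.44 / 3.4430 = 0.1278, so δ = 0.1278 − 0.033 = 0.0948.

δ ≈ 0.095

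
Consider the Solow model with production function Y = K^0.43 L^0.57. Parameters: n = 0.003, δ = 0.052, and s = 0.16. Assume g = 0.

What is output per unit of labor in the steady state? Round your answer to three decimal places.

At the steady state, Δk = 0, so s·k^α = (n + δ)·k.
Dividing both sides by k: k^(1−α) = s / (n + δ).
k^0.57 = 0.16 / (0.003 + 0.052) = 0.16 / 0.055 = 2.9091
k* = 2.9091^(1/0.57) ≈ 6.5105
y* = (k*)^α = 6.5105^0.43 ≈ 2.2380

y* = 2.238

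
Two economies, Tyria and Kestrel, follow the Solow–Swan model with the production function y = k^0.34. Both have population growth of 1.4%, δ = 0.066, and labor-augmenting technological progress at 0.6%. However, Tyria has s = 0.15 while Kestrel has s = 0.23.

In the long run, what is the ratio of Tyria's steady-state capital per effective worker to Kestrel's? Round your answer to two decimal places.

Steady-state k* = [s/(n + g + δ)]^(1/(1−α)), so the ratio is [ (s_T/(n + g + δ)_T) / (s_K/(n + g + δ)_K) ]^1.5152.
s_T/(n + g + δ)_T = 0.15/0.086 = 1.7442; s_K/(n + g + δ)_K = 0.23/0.086 = 2.6744.
Ratio = (1.7442/2.6744)^1.5152 = 0.6522^1.5152 ≈ 0.5233

ratio ≈ 0.52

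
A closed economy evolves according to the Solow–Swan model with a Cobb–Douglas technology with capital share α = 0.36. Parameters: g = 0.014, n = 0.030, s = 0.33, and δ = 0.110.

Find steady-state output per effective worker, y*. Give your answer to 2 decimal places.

y* = 1.54

Steady state requires s·f(k) = (n + g + δ)·k, i.e. s·k^α = (n + g + δ)·k.
Rearranging, k^(1−α) = s / (n + g + δ).
k^0.64 = 0.33 / (0.030 + 0.014 + 0.110) = 0.33 / 0.154 = 2.1429
k* = 2.1429^(1/0.64) ≈ 3.2900
y* = (k*)^α = 3.2900^0.36 ≈ 1.5353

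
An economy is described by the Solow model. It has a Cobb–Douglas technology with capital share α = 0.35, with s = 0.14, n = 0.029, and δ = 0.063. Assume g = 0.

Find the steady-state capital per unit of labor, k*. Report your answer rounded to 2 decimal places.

In steady state, investment equals break-even investment: s·k^α = (n + δ)·k.
Rearranging, k^(1−α) = s / (n + δ).
k^0.65 = 0.14 / (0.029 + 0.063) = 0.14 / 0.092 = 1.5217
k* = 1.5217^(1/0.65) ≈ 1.9077

k* = 1.91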